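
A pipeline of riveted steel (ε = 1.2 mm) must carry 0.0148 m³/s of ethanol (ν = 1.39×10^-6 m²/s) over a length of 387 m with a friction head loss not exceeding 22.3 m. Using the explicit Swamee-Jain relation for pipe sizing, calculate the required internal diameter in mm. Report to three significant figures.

D ≈ 106 mm

Swamee-Jain (Type III): D = 0.66·[ε^1.25·(LQ²/(gh_f))^4.75 + ν·Q^9.4·(L/(gh_f))^5.2]^0.04
LQ²/(gh_f) = 3.875×10^-4; L/(gh_f) = 1.769
Term 1 = ε^1.25·(…)^4.75 = 1.39×10^-20; Term 2 = ν·Q^9.4·(…)^5.2 = 1.70×10^-22
D = 0.66·(1.39×10^-20 + 1.70×10^-22)^0.04 = 0.1060 m = 106 mm
Check: V = 1.68 m/s, Re = 1.28×10^5, f = 0.04018, h_f = 21.0 m ≈ 22.3 m ✓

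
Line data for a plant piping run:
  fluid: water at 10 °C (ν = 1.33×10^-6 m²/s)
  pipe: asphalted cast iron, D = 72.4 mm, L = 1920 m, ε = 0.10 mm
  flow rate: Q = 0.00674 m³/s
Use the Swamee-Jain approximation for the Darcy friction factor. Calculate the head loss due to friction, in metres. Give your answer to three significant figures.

h_f ≈ 86.2 m

V = 4Q/(πD²) = 4·0.00674/(π·0.0724²) = 1.637 m/s
Re = VD/ν = 1.637·0.0724/1.33×10^-6 = 8.91×10^4 → turbulent
ε/D = 0.10/72.4 = 0.00138
Swamee-Jain: f = 0.02381
h_f = f(L/D)V²/(2g) = 0.02381·(1920/0.0724)·1.637²/(2·9.81) = 86.25 m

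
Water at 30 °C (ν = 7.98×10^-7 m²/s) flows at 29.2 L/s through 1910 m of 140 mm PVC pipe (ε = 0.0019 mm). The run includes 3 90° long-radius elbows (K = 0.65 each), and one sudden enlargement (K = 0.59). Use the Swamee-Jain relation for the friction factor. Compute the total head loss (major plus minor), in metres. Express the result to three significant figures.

H_L ≈ 36.2 m

V = 4Q/(πD²) = 1.897 m/s; V²/2g = 0.1834 m
Re = 3.33×10^5, ε/D = 1.36×10^-5 → f = 0.01427 (Swamee-Jain)
Major: h_f = f(L/D)·V²/2g = 0.01427·13643·0.1834 = 35.70 m
Minor: ΣK = 2.54; h_m = ΣK·V²/2g = 0.4658 m
Total H_L = 35.70 + 0.4658 = 36.16 m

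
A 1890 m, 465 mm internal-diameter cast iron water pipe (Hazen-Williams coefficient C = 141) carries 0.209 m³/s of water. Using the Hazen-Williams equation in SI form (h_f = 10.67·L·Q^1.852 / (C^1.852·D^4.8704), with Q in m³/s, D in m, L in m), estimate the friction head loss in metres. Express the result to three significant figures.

h_f ≈ 4.84 m

h_f = 10.67·1890·0.209^1.852 / (141^1.852·0.465^4.8704) = 4.840 m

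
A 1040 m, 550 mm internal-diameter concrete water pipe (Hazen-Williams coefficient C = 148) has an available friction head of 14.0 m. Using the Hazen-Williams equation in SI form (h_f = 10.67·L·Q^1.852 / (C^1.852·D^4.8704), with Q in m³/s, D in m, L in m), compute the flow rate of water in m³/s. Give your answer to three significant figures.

Q ≈ 0.836 m³/s

Rearranging: Q = [h_f·C^1.852·D^4.8704 / (10.67·L)]^(1/1.852)
Q = [14.0·148^1.852·0.550^4.8704 / (10.67·1040)]^0.540 = 0.8358 m³/s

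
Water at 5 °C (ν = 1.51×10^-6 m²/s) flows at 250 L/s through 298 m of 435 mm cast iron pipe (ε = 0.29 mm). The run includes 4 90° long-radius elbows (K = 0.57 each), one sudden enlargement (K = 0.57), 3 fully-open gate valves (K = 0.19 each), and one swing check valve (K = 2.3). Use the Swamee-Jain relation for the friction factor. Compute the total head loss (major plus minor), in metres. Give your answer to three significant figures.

V = 4Q/(πD²) = 1.682 m/s; V²/2g = 0.1442 m
Re = 4.85×10^5, ε/D = 6.67×10^-4 → f = 0.01877 (Swamee-Jain)
Major: h_f = f(L/D)·V²/2g = 0.01877·685.1·0.1442 = 1.854 m
Minor: ΣK = 5.72; h_m = ΣK·V²/2g = 0.8250 m
Total H_L = 1.854 + 0.8250 = 2.679 m

H_L ≈ 2.68 m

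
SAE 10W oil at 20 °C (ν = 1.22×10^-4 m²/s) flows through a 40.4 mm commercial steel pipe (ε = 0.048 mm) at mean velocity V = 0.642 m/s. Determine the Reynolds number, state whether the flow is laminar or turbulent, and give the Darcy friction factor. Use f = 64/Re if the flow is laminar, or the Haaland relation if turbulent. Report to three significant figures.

Re ≈ 213; laminar; f = 64/Re ≈ 0.301

Re = VD/ν = 0.6420·0.0404/1.22×10^-4 = 213
Re < 2300 → laminar → f = 64/Re = 0.3010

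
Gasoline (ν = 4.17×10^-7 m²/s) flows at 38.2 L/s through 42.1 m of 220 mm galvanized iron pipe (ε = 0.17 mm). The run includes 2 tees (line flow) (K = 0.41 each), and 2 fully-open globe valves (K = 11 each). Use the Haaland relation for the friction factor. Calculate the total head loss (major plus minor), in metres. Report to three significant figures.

H_L ≈ 1.36 m

V = 4Q/(πD²) = 1.005 m/s; V²/2g = 0.05147 m
Re = 5.30×10^5, ε/D = 7.73×10^-4 → f = 0.01909 (Haaland)
Major: h_f = f(L/D)·V²/2g = 0.01909·191.4·0.05147 = 0.1880 m
Minor: ΣK = 22.8; h_m = ΣK·V²/2g = 1.175 m
Total H_L = 0.1880 + 1.175 = 1.363 m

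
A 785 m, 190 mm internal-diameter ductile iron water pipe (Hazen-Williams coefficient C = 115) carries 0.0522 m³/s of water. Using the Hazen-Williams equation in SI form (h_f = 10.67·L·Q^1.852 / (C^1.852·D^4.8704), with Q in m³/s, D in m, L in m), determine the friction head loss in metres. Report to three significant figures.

h_f = 10.67·785·0.0522^1.852 / (115^1.852·0.190^4.8704) = 17.56 m

h_f ≈ 17.6 m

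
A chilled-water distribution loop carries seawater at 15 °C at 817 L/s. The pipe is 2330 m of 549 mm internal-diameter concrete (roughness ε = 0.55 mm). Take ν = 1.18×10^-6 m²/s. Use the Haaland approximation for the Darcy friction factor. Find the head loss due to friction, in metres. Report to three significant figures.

V = 4Q/(πD²) = 4·0.817/(π·0.549²) = 3.451 m/s
Re = VD/ν = 3.451·0.549/1.18×10^-6 = 1.61×10^6 → turbulent
ε/D = 0.55/549 = 0.00100
Haaland: f = 0.01985
h_f = f(L/D)V²/(2g) = 0.01985·(2330/0.549)·3.451²/(2·9.81) = 51.15 m

h_f ≈ 51.1 m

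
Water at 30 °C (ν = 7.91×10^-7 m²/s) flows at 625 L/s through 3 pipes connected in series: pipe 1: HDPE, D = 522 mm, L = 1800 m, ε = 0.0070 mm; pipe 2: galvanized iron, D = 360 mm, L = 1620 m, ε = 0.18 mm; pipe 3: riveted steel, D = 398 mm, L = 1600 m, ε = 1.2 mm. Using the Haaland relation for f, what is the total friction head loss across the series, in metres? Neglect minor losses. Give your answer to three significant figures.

Pipe 1: V = 2.920 m/s, Re = 1.93×10^6, ε/D = 1.34×10^-5, f = 0.01079, h_1 = f(L/D)V²/2g = 16.18 m
Pipe 2: V = 6.140 m/s, Re = 2.79×10^6, ε/D = 5.00×10^-4, f = 0.01689, h_2 = f(L/D)V²/2g = 146.1 m
Pipe 3: V = 5.024 m/s, Re = 2.53×10^6, ε/D = 0.00302, f = 0.02630, h_3 = f(L/D)V²/2g = 136.0 m
Series → Q common, losses add: H = Σh = 298.3 m

H ≈ 298 m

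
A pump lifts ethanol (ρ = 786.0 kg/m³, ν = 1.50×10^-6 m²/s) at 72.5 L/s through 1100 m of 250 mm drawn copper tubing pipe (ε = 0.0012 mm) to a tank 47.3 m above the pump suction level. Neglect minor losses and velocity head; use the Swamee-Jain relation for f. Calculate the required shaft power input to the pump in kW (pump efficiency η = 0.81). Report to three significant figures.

V = 4Q/(πD²) = 1.477 m/s; Re = 2.46×10^5; ε/D = 4.80×10^-6; f = 0.01497
h_f = f(L/D)V²/2g = 7.325 m
Total head H = z + h_f = 47.3 + 7.325 = 54.62 m
P_hyd = ρgQH = 786.0·9.81·0.0725·54.62 = 30.54 kW
P_shaft = P_hyd/η = 30.54/0.81 = 37.70 kW

P_shaft ≈ 37.7 kW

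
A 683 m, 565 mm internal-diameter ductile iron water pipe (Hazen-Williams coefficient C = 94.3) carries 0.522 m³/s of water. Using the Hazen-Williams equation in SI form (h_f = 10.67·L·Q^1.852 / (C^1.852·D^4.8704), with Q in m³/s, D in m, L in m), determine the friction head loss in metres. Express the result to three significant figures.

h_f = 10.67·683·0.522^1.852 / (94.3^1.852·0.565^4.8704) = 7.772 m

h_f ≈ 7.77 m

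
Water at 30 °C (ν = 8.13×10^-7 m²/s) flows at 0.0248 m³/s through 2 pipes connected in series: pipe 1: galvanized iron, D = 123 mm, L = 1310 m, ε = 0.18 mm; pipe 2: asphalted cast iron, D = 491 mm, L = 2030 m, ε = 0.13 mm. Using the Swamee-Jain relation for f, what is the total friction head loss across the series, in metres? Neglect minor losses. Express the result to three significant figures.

H ≈ 53.2 m

Pipe 1: V = 2.087 m/s, Re = 3.16×10^5, ε/D = 0.00146, f = 0.02245, h_1 = f(L/D)V²/2g = 53.08 m
Pipe 2: V = 0.1310 m/s, Re = 7.91×10^4, ε/D = 2.65×10^-4, f = 0.02007, h_2 = f(L/D)V²/2g = 0.07256 m
Series → Q common, losses add: H = Σh = 53.15 m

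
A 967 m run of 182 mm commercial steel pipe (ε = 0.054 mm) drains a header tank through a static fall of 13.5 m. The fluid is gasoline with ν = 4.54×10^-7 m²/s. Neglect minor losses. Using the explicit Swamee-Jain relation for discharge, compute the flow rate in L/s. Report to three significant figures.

Swamee-Jain (Type II): Q = -0.965·√(gD⁵h_f/L)·ln[ε/(3.7D) + √(3.17ν²L/(gD³h_f))]
√(gD⁵h_f/L) = √(9.81·0.182⁵·13.5/967) = 0.005230
ε/(3.7D) = 8.02×10^-5; √(3.17ν²L/(gD³h_f)) = 2.81×10^-5
Q = -0.965·0.005230·ln(1.083×10^-4) = 0.04608 m³/s
Check: V = 1.77 m/s, Re = 7.10×10^5, f = 0.01599, h_f = 13.6 m ≈ 13.5 m ✓

Q ≈ 46.1 L/s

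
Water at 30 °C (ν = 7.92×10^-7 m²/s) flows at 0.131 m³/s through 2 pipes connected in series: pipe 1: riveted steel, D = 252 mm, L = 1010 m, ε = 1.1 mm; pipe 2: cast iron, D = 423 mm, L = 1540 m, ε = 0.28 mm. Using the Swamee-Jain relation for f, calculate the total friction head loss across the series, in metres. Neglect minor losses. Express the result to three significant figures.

H ≈ 44.4 m

Pipe 1: V = 2.627 m/s, Re = 8.36×10^5, ε/D = 0.00437, f = 0.02935, h_1 = f(L/D)V²/2g = 41.36 m
Pipe 2: V = 0.9322 m/s, Re = 4.98×10^5, ε/D = 6.62×10^-4, f = 0.01872, h_2 = f(L/D)V²/2g = 3.019 m
Series → Q common, losses add: H = Σh = 44.38 m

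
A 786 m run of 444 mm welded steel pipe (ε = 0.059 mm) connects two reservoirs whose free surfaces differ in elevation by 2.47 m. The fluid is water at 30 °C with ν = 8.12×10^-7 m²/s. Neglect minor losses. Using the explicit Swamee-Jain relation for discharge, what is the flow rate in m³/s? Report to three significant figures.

Swamee-Jain (Type II): Q = -0.965·√(gD⁵h_f/L)·ln[ε/(3.7D) + √(3.17ν²L/(gD³h_f))]
√(gD⁵h_f/L) = √(9.81·0.444⁵·2.47/786) = 0.02306
ε/(3.7D) = 3.59×10^-5; √(3.17ν²L/(gD³h_f)) = 2.78×10^-5
Q = -0.965·0.02306·ln(6.375×10^-5) = 0.2150 m³/s
Check: V = 1.39 m/s, Re = 7.59×10^5, f = 0.01427, h_f = 2.48 m ≈ 2.47 m ✓

Q ≈ 0.215 m³/s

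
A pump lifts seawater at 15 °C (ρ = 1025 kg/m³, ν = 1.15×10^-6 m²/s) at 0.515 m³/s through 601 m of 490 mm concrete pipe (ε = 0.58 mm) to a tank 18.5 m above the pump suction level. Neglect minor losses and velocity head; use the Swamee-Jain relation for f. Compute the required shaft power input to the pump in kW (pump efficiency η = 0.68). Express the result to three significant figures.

V = 4Q/(πD²) = 2.731 m/s; Re = 1.16×10^6; ε/D = 0.00118; f = 0.02078
h_f = f(L/D)V²/2g = 9.688 m
Total head H = z + h_f = 18.5 + 9.688 = 28.19 m
P_hyd = ρgQH = 1025·9.81·0.515·28.19 = 146.0 kW
P_shaft = P_hyd/η = 146.0/0.68 = 214.7 kW

P_shaft ≈ 215 kW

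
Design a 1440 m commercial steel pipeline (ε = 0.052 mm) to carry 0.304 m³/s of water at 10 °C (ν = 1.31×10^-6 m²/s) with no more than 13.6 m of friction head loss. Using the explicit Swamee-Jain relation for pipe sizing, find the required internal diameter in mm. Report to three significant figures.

Swamee-Jain (Type III): D = 0.66·[ε^1.25·(LQ²/(gh_f))^4.75 + ν·Q^9.4·(L/(gh_f))^5.2]^0.04
LQ²/(gh_f) = 0.9975; L/(gh_f) = 10.79
Term 1 = ε^1.25·(…)^4.75 = 4.36×10^-6; Term 2 = ν·Q^9.4·(…)^5.2 = 4.25×10^-6
D = 0.66·(4.36×10^-6 + 4.25×10^-6)^0.04 = 0.4140 m = 414 mm
Check: V = 2.26 m/s, Re = 7.14×10^5, f = 0.01426, h_f = 12.9 m ≈ 13.6 m ✓

D ≈ 414 mm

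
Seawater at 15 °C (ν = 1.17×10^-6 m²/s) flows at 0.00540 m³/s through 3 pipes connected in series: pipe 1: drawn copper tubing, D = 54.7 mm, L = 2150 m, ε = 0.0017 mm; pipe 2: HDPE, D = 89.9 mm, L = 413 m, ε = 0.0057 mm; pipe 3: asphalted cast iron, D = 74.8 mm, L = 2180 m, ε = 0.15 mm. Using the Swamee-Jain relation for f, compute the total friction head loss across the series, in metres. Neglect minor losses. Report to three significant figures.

H ≈ 249 m

Pipe 1: V = 2.298 m/s, Re = 1.07×10^5, ε/D = 3.11×10^-5, f = 0.01780, h_1 = f(L/D)V²/2g = 188.2 m
Pipe 2: V = 0.8507 m/s, Re = 6.54×10^4, ε/D = 6.34×10^-5, f = 0.01986, h_2 = f(L/D)V²/2g = 3.366 m
Pipe 3: V = 1.229 m/s, Re = 7.86×10^4, ε/D = 0.00201, f = 0.02577, h_3 = f(L/D)V²/2g = 57.80 m
Series → Q common, losses add: H = Σh = 249.4 m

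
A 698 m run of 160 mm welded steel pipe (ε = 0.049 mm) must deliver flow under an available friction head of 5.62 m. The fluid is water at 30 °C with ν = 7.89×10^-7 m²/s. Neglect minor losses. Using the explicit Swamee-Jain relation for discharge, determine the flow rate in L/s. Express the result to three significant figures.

Q ≈ 24.3 L/s

Swamee-Jain (Type II): Q = -0.965·√(gD⁵h_f/L)·ln[ε/(3.7D) + √(3.17ν²L/(gD³h_f))]
√(gD⁵h_f/L) = √(9.81·0.160⁵·5.62/698) = 0.002878
ε/(3.7D) = 8.28×10^-5; √(3.17ν²L/(gD³h_f)) = 7.81×10^-5
Q = -0.965·0.002878·ln(1.609×10^-4) = 0.02426 m³/s
Check: V = 1.21 m/s, Re = 2.45×10^5, f = 0.01745, h_f = 5.65 m ≈ 5.62 m ✓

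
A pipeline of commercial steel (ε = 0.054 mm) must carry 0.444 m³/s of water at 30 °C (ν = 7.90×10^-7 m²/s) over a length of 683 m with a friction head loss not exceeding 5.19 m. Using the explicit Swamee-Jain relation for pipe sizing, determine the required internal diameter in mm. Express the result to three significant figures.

Swamee-Jain (Type III): D = 0.66·[ε^1.25·(LQ²/(gh_f))^4.75 + ν·Q^9.4·(L/(gh_f))^5.2]^0.04
LQ²/(gh_f) = 2.645; L/(gh_f) = 13.41
Term 1 = ε^1.25·(…)^4.75 = 4.70×10^-4; Term 2 = ν·Q^9.4·(…)^5.2 = 2.80×10^-4
D = 0.66·(4.70×10^-4 + 2.80×10^-4)^0.04 = 0.4949 m = 495 mm
Check: V = 2.31 m/s, Re = 1.45×10^6, f = 0.01328, h_f = 4.98 m ≈ 5.19 m ✓

D ≈ 495 mm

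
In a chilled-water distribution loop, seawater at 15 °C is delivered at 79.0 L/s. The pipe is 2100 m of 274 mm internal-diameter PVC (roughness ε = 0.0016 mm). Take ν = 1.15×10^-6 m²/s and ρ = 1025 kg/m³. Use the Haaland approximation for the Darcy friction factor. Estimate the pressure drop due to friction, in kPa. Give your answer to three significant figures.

Δp ≈ 100 kPa

V = 4Q/(πD²) = 4·0.0790/(π·0.274²) = 1.340 m/s
Re = VD/ν = 1.340·0.274/1.15×10^-6 = 3.19×10^5 → turbulent
ε/D = 0.0016/274 = 5.84×10^-6
Haaland: f = 0.01423
h_f = f(L/D)V²/(2g) = 0.01423·(2100/0.274)·1.340²/(2·9.81) = 9.975 m
Δp = ρg·h_f = 1025·9.81·9.975 = 100.3 kPa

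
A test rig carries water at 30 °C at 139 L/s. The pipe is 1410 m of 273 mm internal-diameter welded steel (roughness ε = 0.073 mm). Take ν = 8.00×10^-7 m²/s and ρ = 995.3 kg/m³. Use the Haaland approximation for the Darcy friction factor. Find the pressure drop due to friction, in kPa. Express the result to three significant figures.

V = 4Q/(πD²) = 4·0.139/(π·0.273²) = 2.375 m/s
Re = VD/ν = 2.375·0.273/8.00×10^-7 = 8.10×10^5 → turbulent
ε/D = 0.073/273 = 2.67×10^-4
Haaland: f = 0.01544
h_f = f(L/D)V²/(2g) = 0.01544·(1410/0.273)·2.375²/(2·9.81) = 22.92 m
Δp = ρg·h_f = 995.3·9.81·22.92 = 223.8 kPa

Δp ≈ 224 kPa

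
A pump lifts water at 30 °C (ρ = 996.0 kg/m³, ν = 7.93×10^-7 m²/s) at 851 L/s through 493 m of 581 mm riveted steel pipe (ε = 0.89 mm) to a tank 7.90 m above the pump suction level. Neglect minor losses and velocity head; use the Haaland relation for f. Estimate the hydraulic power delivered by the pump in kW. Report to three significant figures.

P_hyd ≈ 147 kW

V = 4Q/(πD²) = 3.210 m/s; Re = 2.35×10^6; ε/D = 0.00153; f = 0.02197
h_f = f(L/D)V²/2g = 9.791 m
Total head H = z + h_f = 7.90 + 9.791 = 17.69 m
P_hyd = ρgQH = 996.0·9.81·0.851·17.69 = 147.1 kW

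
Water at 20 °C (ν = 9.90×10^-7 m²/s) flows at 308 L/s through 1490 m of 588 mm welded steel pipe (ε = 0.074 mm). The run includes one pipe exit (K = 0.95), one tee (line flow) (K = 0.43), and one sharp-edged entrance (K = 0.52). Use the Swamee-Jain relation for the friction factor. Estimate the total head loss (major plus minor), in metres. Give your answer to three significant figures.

H_L ≈ 2.51 m

V = 4Q/(πD²) = 1.134 m/s; V²/2g = 0.06557 m
Re = 6.74×10^5, ε/D = 1.26×10^-4 → f = 0.01433 (Swamee-Jain)
Major: h_f = f(L/D)·V²/2g = 0.01433·2534·0.06557 = 2.382 m
Minor: ΣK = 1.90; h_m = ΣK·V²/2g = 0.1246 m
Total H_L = 2.382 + 0.1246 = 2.506 m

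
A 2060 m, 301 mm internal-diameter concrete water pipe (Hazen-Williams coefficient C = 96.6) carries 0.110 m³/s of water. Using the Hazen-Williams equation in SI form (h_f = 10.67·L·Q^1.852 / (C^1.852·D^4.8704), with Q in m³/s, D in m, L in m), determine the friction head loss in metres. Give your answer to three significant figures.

h_f ≈ 26.9 m

h_f = 10.67·2060·0.110^1.852 / (96.6^1.852·0.301^4.8704) = 26.92 m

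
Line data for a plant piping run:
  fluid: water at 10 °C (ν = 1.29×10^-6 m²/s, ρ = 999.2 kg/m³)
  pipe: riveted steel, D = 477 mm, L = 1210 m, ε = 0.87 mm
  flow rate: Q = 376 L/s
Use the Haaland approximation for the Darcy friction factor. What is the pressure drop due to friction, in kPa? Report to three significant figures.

Δp ≈ 130 kPa

V = 4Q/(πD²) = 4·0.376/(π·0.477²) = 2.104 m/s
Re = VD/ν = 2.104·0.477/1.29×10^-6 = 7.78×10^5 → turbulent
ε/D = 0.87/477 = 0.00182
Haaland: f = 0.02313
h_f = f(L/D)V²/(2g) = 0.02313·(1210/0.477)·2.104²/(2·9.81) = 13.24 m
Δp = ρg·h_f = 999.2·9.81·13.24 = 129.7 kPa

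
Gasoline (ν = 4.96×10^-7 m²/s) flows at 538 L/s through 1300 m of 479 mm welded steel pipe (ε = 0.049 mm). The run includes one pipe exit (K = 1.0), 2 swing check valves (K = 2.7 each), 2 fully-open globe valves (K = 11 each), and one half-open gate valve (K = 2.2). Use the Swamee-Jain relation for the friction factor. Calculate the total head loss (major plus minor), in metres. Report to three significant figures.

H_L ≈ 29.6 m

V = 4Q/(πD²) = 2.986 m/s; V²/2g = 0.4543 m
Re = 2.88×10^6, ε/D = 1.02×10^-4 → f = 0.01269 (Swamee-Jain)
Major: h_f = f(L/D)·V²/2g = 0.01269·2714·0.4543 = 15.65 m
Minor: ΣK = 30.6; h_m = ΣK·V²/2g = 13.90 m
Total H_L = 15.65 + 13.90 = 29.55 m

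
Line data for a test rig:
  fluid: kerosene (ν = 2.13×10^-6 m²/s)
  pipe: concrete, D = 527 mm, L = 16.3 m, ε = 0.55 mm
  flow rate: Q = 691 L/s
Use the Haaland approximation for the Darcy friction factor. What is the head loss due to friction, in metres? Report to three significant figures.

V = 4Q/(πD²) = 4·0.691/(π·0.527²) = 3.168 m/s
Re = VD/ν = 3.168·0.527/2.13×10^-6 = 7.84×10^5 → turbulent
ε/D = 0.55/527 = 0.00104
Haaland: f = 0.02021
h_f = f(L/D)V²/(2g) = 0.02021·(16.3/0.527)·3.168²/(2·9.81) = 0.3197 m

h_f ≈ 0.320 m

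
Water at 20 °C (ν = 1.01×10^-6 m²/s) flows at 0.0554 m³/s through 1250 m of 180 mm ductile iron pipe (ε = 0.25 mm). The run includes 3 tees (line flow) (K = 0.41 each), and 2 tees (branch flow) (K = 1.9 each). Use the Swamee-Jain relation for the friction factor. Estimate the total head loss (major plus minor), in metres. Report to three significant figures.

V = 4Q/(πD²) = 2.177 m/s; V²/2g = 0.2416 m
Re = 3.88×10^5, ε/D = 0.00139 → f = 0.02204 (Swamee-Jain)
Major: h_f = f(L/D)·V²/2g = 0.02204·6944·0.2416 = 36.98 m
Minor: ΣK = 5.03; h_m = ΣK·V²/2g = 1.215 m
Total H_L = 36.98 + 1.215 = 38.20 m

H_L ≈ 38.2 m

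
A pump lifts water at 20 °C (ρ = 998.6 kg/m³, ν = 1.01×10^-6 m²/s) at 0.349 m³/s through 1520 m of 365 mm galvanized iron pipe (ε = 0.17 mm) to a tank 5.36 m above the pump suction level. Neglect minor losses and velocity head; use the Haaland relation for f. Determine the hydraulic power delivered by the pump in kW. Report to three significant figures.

V = 4Q/(πD²) = 3.335 m/s; Re = 1.21×10^6; ε/D = 4.66×10^-4; f = 0.01686
h_f = f(L/D)V²/2g = 39.80 m
Total head H = z + h_f = 5.36 + 39.80 = 45.16 m
P_hyd = ρgQH = 998.6·9.81·0.349·45.16 = 154.4 kW

P_hyd ≈ 154 kW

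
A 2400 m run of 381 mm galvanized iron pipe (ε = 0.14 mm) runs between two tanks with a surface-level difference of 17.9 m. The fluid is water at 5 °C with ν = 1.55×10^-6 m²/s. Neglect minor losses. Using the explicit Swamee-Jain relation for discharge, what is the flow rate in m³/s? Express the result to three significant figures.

Swamee-Jain (Type II): Q = -0.965·√(gD⁵h_f/L)·ln[ε/(3.7D) + √(3.17ν²L/(gD³h_f))]
√(gD⁵h_f/L) = √(9.81·0.381⁵·17.9/2400) = 0.02424
ε/(3.7D) = 9.93×10^-5; √(3.17ν²L/(gD³h_f)) = 4.34×10^-5
Q = -0.965·0.02424·ln(1.427×10^-4) = 0.2071 m³/s
Check: V = 1.82 m/s, Re = 4.47×10^5, f = 0.01701, h_f = 18.0 m ≈ 17.9 m ✓

Q ≈ 0.207 m³/s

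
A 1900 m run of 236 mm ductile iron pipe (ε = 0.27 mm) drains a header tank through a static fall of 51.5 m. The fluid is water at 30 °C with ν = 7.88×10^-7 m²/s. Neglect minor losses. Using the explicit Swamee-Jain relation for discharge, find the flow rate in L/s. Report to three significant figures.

Swamee-Jain (Type II): Q = -0.965·√(gD⁵h_f/L)·ln[ε/(3.7D) + √(3.17ν²L/(gD³h_f))]
√(gD⁵h_f/L) = √(9.81·0.236⁵·51.5/1900) = 0.01395
ε/(3.7D) = 3.09×10^-4; √(3.17ν²L/(gD³h_f)) = 2.37×10^-5
Q = -0.965·0.01395·ln(3.329×10^-4) = 0.1078 m³/s
Check: V = 2.46 m/s, Re = 7.38×10^5, f = 0.02077, h_f = 51.8 m ≈ 51.5 m ✓

Q ≈ 108 L/s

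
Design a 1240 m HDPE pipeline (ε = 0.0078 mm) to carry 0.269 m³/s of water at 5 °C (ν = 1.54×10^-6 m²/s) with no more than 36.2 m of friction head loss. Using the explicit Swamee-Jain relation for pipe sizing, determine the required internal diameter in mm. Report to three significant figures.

Swamee-Jain (Type III): D = 0.66·[ε^1.25·(LQ²/(gh_f))^4.75 + ν·Q^9.4·(L/(gh_f))^5.2]^0.04
LQ²/(gh_f) = 0.2527; L/(gh_f) = 3.492
Term 1 = ε^1.25·(…)^4.75 = 5.99×10^-10; Term 2 = ν·Q^9.4·(…)^5.2 = 4.48×10^-9
D = 0.66·(5.99×10^-10 + 4.48×10^-9)^0.04 = 0.3074 m = 307 mm
Check: V = 3.62 m/s, Re = 7.23×10^5, f = 0.01276, h_f = 34.4 m ≈ 36.2 m ✓

D ≈ 307 mm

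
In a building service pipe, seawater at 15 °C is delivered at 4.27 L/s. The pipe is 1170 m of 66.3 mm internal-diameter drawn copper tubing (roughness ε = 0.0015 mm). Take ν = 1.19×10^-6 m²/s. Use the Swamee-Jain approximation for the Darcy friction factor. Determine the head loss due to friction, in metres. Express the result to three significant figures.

V = 4Q/(πD²) = 4·0.00427/(π·0.0663²) = 1.237 m/s
Re = VD/ν = 1.237·0.0663/1.19×10^-6 = 6.89×10^4 → turbulent
ε/D = 0.0015/66.3 = 2.26×10^-5
Swamee-Jain: f = 0.01945
h_f = f(L/D)V²/(2g) = 0.01945·(1170/0.0663)·1.237²/(2·9.81) = 26.76 m

h_f ≈ 26.8 m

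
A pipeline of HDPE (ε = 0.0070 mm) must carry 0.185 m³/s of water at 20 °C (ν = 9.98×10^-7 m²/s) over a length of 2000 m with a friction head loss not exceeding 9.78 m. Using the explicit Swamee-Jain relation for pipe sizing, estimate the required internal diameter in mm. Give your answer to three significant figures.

D ≈ 380 mm

Swamee-Jain (Type III): D = 0.66·[ε^1.25·(LQ²/(gh_f))^4.75 + ν·Q^9.4·(L/(gh_f))^5.2]^0.04
LQ²/(gh_f) = 0.7135; L/(gh_f) = 20.85
Term 1 = ε^1.25·(…)^4.75 = 7.24×10^-8; Term 2 = ν·Q^9.4·(…)^5.2 = 9.32×10^-7
D = 0.66·(7.24×10^-8 + 9.32×10^-7)^0.04 = 0.3799 m = 380 mm
Check: V = 1.63 m/s, Re = 6.21×10^5, f = 0.01293, h_f = 9.25 m ≈ 9.78 m ✓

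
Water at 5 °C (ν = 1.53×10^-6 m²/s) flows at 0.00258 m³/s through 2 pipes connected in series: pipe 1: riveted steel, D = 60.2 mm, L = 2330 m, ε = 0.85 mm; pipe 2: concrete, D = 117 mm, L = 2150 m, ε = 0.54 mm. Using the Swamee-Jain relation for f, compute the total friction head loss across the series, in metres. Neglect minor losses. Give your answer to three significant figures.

H ≈ 74.1 m

Pipe 1: V = 0.9064 m/s, Re = 3.57×10^4, ε/D = 0.0141, f = 0.04454, h_1 = f(L/D)V²/2g = 72.20 m
Pipe 2: V = 0.2400 m/s, Re = 1.84×10^4, ε/D = 0.00462, f = 0.03477, h_2 = f(L/D)V²/2g = 1.875 m
Series → Q common, losses add: H = Σh = 74.07 m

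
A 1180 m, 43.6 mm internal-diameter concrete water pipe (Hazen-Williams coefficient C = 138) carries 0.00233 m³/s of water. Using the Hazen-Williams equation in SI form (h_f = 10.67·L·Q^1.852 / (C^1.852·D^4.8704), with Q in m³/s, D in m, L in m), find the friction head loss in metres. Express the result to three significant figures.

h_f = 10.67·1180·0.00233^1.852 / (138^1.852·0.0436^4.8704) = 77.19 m

h_f ≈ 77.2 m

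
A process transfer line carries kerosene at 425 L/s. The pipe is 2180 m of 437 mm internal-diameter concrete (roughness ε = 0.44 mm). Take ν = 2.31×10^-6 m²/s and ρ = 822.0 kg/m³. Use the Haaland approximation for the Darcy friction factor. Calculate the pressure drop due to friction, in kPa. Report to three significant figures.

Δp ≈ 332 kPa

V = 4Q/(πD²) = 4·0.425/(π·0.437²) = 2.834 m/s
Re = VD/ν = 2.834·0.437/2.31×10^-6 = 5.36×10^5 → turbulent
ε/D = 0.44/437 = 0.00101
Haaland: f = 0.02019
h_f = f(L/D)V²/(2g) = 0.02019·(2180/0.437)·2.834²/(2·9.81) = 41.23 m
Δp = ρg·h_f = 822.0·9.81·41.23 = 332.4 kPa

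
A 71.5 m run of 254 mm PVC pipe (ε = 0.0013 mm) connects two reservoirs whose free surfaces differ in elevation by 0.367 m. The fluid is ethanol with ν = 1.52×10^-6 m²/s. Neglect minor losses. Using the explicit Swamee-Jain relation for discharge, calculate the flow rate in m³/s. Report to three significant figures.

Q ≈ 0.0652 m³/s

Swamee-Jain (Type II): Q = -0.965·√(gD⁵h_f/L)·ln[ε/(3.7D) + √(3.17ν²L/(gD³h_f))]
√(gD⁵h_f/L) = √(9.81·0.254⁵·0.367/71.5) = 0.007296
ε/(3.7D) = 1.38×10^-6; √(3.17ν²L/(gD³h_f)) = 9.42×10^-5
Q = -0.965·0.007296·ln(9.560×10^-5) = 0.06517 m³/s
Check: V = 1.29 m/s, Re = 2.15×10^5, f = 0.01537, h_f = 0.365 m ≈ 0.367 m ✓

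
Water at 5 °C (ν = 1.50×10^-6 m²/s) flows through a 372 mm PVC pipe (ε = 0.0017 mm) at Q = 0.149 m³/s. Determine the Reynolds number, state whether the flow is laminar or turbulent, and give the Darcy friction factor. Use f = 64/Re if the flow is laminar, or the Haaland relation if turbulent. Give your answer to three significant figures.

V = 4Q/(πD²) = 1.371 m/s
Re = VD/ν = 1.371·0.372/1.50×10^-6 = 3.40×10^5
Re > 4000 → turbulent; ε/D = 4.57×10^-6
Haaland: f = 0.01405

Re ≈ 3.40×10^5; turbulent; f ≈ 0.0141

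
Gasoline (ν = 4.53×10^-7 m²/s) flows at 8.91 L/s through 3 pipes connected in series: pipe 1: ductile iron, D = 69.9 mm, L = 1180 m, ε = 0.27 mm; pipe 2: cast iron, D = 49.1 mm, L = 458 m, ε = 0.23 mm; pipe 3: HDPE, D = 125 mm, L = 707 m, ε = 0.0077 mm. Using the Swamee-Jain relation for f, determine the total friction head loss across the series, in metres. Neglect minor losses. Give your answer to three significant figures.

Pipe 1: V = 2.322 m/s, Re = 3.58×10^5, ε/D = 0.00386, f = 0.02857, h_1 = f(L/D)V²/2g = 132.5 m
Pipe 2: V = 4.706 m/s, Re = 5.10×10^5, ε/D = 0.00468, f = 0.03007, h_2 = f(L/D)V²/2g = 316.6 m
Pipe 3: V = 0.7261 m/s, Re = 2.00×10^5, ε/D = 6.16×10^-5, f = 0.01607, h_3 = f(L/D)V²/2g = 2.442 m
Series → Q common, losses add: H = Σh = 451.5 m

H ≈ 452 m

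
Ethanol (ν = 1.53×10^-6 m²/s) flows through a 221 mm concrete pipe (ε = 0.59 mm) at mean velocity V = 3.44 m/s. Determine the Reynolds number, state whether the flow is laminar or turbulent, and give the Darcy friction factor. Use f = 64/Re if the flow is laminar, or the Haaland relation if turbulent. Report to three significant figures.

Re ≈ 4.97×10^5; turbulent; f ≈ 0.0256

Re = VD/ν = 3.440·0.221/1.53×10^-6 = 4.97×10^5
Re > 4000 → turbulent; ε/D = 0.00267
Haaland: f = 0.02564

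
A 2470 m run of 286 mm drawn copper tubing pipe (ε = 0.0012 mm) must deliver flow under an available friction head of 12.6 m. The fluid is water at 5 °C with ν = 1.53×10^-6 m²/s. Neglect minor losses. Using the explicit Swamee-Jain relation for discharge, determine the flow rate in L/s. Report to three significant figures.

Q ≈ 89.0 L/s

Swamee-Jain (Type II): Q = -0.965·√(gD⁵h_f/L)·ln[ε/(3.7D) + √(3.17ν²L/(gD³h_f))]
√(gD⁵h_f/L) = √(9.81·0.286⁵·12.6/2470) = 0.009786
ε/(3.7D) = 1.13×10^-6; √(3.17ν²L/(gD³h_f)) = 7.96×10^-5
Q = -0.965·0.009786·ln(8.075×10^-5) = 0.08899 m³/s
Check: V = 1.39 m/s, Re = 2.59×10^5, f = 0.01482, h_f = 12.5 m ≈ 12.6 m ✓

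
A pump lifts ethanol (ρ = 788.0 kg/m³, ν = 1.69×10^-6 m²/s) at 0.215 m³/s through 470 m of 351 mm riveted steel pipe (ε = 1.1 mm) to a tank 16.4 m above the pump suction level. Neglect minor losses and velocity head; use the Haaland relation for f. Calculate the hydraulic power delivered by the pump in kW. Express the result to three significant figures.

V = 4Q/(πD²) = 2.222 m/s; Re = 4.61×10^5; ε/D = 0.00313; f = 0.02680
h_f = f(L/D)V²/2g = 9.030 m
Total head H = z + h_f = 16.4 + 9.030 = 25.43 m
P_hyd = ρgQH = 788.0·9.81·0.215·25.43 = 42.26 kW

P_hyd ≈ 42.3 kW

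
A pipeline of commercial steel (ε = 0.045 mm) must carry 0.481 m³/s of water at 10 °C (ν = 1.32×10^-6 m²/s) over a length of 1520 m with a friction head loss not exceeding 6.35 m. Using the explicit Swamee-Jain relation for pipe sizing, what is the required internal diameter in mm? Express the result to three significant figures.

Swamee-Jain (Type III): D = 0.66·[ε^1.25·(LQ²/(gh_f))^4.75 + ν·Q^9.4·(L/(gh_f))^5.2]^0.04
LQ²/(gh_f) = 5.645; L/(gh_f) = 24.40
Term 1 = ε^1.25·(…)^4.75 = 0.0137; Term 2 = ν·Q^9.4·(…)^5.2 = 0.0222
D = 0.66·(0.0137 + 0.0222)^0.04 = 0.5778 m = 578 mm
Check: V = 1.83 m/s, Re = 8.03×10^5, f = 0.01345, h_f = 6.07 m ≈ 6.35 m ✓

D ≈ 578 mm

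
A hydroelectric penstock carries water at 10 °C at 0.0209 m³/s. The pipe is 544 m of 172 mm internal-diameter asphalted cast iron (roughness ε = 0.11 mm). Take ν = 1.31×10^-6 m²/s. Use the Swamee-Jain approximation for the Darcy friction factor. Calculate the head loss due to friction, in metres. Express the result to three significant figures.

V = 4Q/(πD²) = 4·0.0209/(π·0.172²) = 0.8995 m/s
Re = VD/ν = 0.8995·0.172/1.31×10^-6 = 1.18×10^5 → turbulent
ε/D = 0.11/172 = 6.40×10^-4
Swamee-Jain: f = 0.02061
h_f = f(L/D)V²/(2g) = 0.02061·(544/0.172)·0.8995²/(2·9.81) = 2.688 m

h_f ≈ 2.69 m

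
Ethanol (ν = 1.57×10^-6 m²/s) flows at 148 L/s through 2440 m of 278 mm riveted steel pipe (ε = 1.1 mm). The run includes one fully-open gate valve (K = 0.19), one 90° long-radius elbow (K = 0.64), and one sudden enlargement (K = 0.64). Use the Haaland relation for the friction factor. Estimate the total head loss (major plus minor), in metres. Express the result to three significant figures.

H_L ≈ 76.6 m

V = 4Q/(πD²) = 2.438 m/s; V²/2g = 0.3030 m
Re = 4.32×10^5, ε/D = 0.00396 → f = 0.02862 (Haaland)
Major: h_f = f(L/D)·V²/2g = 0.02862·8777·0.3030 = 76.11 m
Minor: ΣK = 1.47; h_m = ΣK·V²/2g = 0.4454 m
Total H_L = 76.11 + 0.4454 = 76.55 m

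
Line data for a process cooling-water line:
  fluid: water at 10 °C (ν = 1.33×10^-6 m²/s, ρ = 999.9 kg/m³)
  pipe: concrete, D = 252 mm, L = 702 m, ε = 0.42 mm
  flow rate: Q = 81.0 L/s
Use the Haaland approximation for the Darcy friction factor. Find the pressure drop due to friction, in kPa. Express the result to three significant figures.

Δp ≈ 84.3 kPa

V = 4Q/(πD²) = 4·0.0810/(π·0.252²) = 1.624 m/s
Re = VD/ν = 1.624·0.252/1.33×10^-6 = 3.08×10^5 → turbulent
ε/D = 0.42/252 = 0.00167
Haaland: f = 0.02296
h_f = f(L/D)V²/(2g) = 0.02296·(702/0.252)·1.624²/(2·9.81) = 8.597 m
Δp = ρg·h_f = 999.9·9.81·8.597 = 84.32 kPa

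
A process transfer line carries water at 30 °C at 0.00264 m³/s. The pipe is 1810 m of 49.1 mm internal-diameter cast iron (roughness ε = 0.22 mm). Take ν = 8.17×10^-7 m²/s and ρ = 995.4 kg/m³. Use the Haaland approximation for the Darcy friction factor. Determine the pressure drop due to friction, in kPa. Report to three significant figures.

V = 4Q/(πD²) = 4·0.00264/(π·0.0491²) = 1.394 m/s
Re = VD/ν = 1.394·0.0491/8.17×10^-7 = 8.38×10^4 → turbulent
ε/D = 0.22/49.1 = 0.00448
Haaland: f = 0.03052
h_f = f(L/D)V²/(2g) = 0.03052·(1810/0.0491)·1.394²/(2·9.81) = 111.5 m
Δp = ρg·h_f = 995.4·9.81·111.5 = 1089 kPa

Δp ≈ 1090 kPa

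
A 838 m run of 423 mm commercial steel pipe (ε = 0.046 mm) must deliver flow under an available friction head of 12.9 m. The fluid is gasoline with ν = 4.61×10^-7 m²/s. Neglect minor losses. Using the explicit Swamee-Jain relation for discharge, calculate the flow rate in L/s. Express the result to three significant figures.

Swamee-Jain (Type II): Q = -0.965·√(gD⁵h_f/L)·ln[ε/(3.7D) + √(3.17ν²L/(gD³h_f))]
√(gD⁵h_f/L) = √(9.81·0.423⁵·12.9/838) = 0.04522
ε/(3.7D) = 2.94×10^-5; √(3.17ν²L/(gD³h_f)) = 7.68×10^-6
Q = -0.965·0.04522·ln(3.707×10^-5) = 0.4452 m³/s
Check: V = 3.17 m/s, Re = 2.91×10^6, f = 0.01280, h_f = 13.0 m ≈ 12.9 m ✓

Q ≈ 445 L/s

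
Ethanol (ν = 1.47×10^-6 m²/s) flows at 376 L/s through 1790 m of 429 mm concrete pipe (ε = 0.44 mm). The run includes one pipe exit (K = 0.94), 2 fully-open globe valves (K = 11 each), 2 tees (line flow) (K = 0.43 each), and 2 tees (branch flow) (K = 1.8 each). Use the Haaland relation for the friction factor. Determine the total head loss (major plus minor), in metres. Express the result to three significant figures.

H_L ≈ 38.4 m

V = 4Q/(πD²) = 2.601 m/s; V²/2g = 0.3449 m
Re = 7.59×10^5, ε/D = 0.00103 → f = 0.02014 (Haaland)
Major: h_f = f(L/D)·V²/2g = 0.02014·4172·0.3449 = 28.98 m
Minor: ΣK = 27.4; h_m = ΣK·V²/2g = 9.450 m
Total H_L = 28.98 + 9.450 = 38.43 m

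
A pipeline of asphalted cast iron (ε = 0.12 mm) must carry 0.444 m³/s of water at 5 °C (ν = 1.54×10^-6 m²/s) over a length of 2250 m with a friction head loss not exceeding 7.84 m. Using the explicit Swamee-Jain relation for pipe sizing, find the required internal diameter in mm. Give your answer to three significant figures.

D ≈ 597 mm

Swamee-Jain (Type III): D = 0.66·[ε^1.25·(LQ²/(gh_f))^4.75 + ν·Q^9.4·(L/(gh_f))^5.2]^0.04
LQ²/(gh_f) = 5.767; L/(gh_f) = 29.25
Term 1 = ε^1.25·(…)^4.75 = 0.0517; Term 2 = ν·Q^9.4·(…)^5.2 = 0.0314
D = 0.66·(0.0517 + 0.0314)^0.04 = 0.5975 m = 597 mm
Check: V = 1.58 m/s, Re = 6.14×10^5, f = 0.01526, h_f = 7.35 m ≈ 7.84 m ✓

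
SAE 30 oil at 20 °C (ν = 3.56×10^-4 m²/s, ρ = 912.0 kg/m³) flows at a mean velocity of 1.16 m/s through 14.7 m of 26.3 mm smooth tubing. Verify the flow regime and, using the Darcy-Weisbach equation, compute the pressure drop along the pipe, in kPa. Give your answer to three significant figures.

Re = VD/ν = 1.16·0.02630/3.56×10^-4 = 85.7 → laminar (Re < 2300)
f = 64/Re = 0.7468
h_f = f(L/D)V²/(2g) = 0.7468·(14.7/0.02630)·1.16²/(2·9.81) = 28.63 m
Δp = ρg·h_f = 912.0·9.81·28.63 = 256.1 kPa

Δp ≈ 256 kPa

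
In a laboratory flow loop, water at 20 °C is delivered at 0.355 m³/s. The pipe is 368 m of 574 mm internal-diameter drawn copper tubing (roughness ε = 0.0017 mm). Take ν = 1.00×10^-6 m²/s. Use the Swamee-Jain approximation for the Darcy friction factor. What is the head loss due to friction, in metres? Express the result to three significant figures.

V = 4Q/(πD²) = 4·0.355/(π·0.574²) = 1.372 m/s
Re = VD/ν = 1.372·0.574/1.00×10^-6 = 7.87×10^5 → turbulent
ε/D = 0.0017/574 = 2.96×10^-6
Swamee-Jain: f = 0.01215
h_f = f(L/D)V²/(2g) = 0.01215·(368/0.574)·1.372²/(2·9.81) = 0.7474 m

h_f ≈ 0.747 m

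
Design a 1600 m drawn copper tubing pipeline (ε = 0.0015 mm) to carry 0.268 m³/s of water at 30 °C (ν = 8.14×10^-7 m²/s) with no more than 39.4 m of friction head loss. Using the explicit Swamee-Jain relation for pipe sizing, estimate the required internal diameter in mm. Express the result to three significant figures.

Swamee-Jain (Type III): D = 0.66·[ε^1.25·(LQ²/(gh_f))^4.75 + ν·Q^9.4·(L/(gh_f))^5.2]^0.04
LQ²/(gh_f) = 0.2973; L/(gh_f) = 4.140
Term 1 = ε^1.25·(…)^4.75 = 1.65×10^-10; Term 2 = ν·Q^9.4·(…)^5.2 = 5.54×10^-9
D = 0.66·(1.65×10^-10 + 5.54×10^-9)^0.04 = 0.3089 m = 309 mm
Check: V = 3.58 m/s, Re = 1.36×10^6, f = 0.01118, h_f = 37.8 m ≈ 39.4 m ✓

D ≈ 309 mm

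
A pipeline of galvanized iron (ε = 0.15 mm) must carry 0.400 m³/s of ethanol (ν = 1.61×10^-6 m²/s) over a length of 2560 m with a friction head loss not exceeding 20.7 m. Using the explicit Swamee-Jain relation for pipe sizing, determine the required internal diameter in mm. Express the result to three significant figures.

D ≈ 491 mm

Swamee-Jain (Type III): D = 0.66·[ε^1.25·(LQ²/(gh_f))^4.75 + ν·Q^9.4·(L/(gh_f))^5.2]^0.04
LQ²/(gh_f) = 2.017; L/(gh_f) = 12.61
Term 1 = ε^1.25·(…)^4.75 = 4.65×10^-4; Term 2 = ν·Q^9.4·(…)^5.2 = 1.55×10^-4
D = 0.66·(4.65×10^-4 + 1.55×10^-4)^0.04 = 0.4912 m = 491 mm
Check: V = 2.11 m/s, Re = 6.44×10^5, f = 0.01616, h_f = 19.1 m ≈ 20.7 m ✓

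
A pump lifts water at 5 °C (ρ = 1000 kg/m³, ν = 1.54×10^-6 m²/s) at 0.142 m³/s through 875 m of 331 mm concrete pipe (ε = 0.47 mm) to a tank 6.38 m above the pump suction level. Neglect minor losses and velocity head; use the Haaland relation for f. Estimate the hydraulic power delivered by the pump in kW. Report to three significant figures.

V = 4Q/(πD²) = 1.650 m/s; Re = 3.55×10^5; ε/D = 0.00142; f = 0.02204
h_f = f(L/D)V²/2g = 8.086 m
Total head H = z + h_f = 6.38 + 8.086 = 14.47 m
P_hyd = ρgQH = 1000·9.81·0.142·14.47 = 20.15 kW

P_hyd ≈ 20.2 kW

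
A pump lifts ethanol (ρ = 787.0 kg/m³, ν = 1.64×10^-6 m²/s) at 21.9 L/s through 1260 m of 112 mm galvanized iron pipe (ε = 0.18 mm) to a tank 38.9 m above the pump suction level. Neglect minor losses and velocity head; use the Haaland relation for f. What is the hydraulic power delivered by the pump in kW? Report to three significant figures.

P_hyd ≈ 17.8 kW

V = 4Q/(πD²) = 2.223 m/s; Re = 1.52×10^5; ε/D = 0.00161; f = 0.02334
h_f = f(L/D)V²/2g = 66.12 m
Total head H = z + h_f = 38.9 + 66.12 = 105.0 m
P_hyd = ρgQH = 787.0·9.81·0.0219·105.0 = 17.76 kW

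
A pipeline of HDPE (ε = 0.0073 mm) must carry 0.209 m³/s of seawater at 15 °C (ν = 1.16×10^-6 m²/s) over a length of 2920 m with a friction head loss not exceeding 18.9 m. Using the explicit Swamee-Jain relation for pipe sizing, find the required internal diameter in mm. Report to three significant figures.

Swamee-Jain (Type III): D = 0.66·[ε^1.25·(LQ²/(gh_f))^4.75 + ν·Q^9.4·(L/(gh_f))^5.2]^0.04
LQ²/(gh_f) = 0.6879; L/(gh_f) = 15.75
Term 1 = ε^1.25·(…)^4.75 = 6.42×10^-8; Term 2 = ν·Q^9.4·(…)^5.2 = 7.93×10^-7
D = 0.66·(6.42×10^-8 + 7.93×10^-7)^0.04 = 0.3775 m = 377 mm
Check: V = 1.87 m/s, Re = 6.08×10^5, f = 0.01299, h_f = 17.9 m ≈ 18.9 m ✓

D ≈ 377 mm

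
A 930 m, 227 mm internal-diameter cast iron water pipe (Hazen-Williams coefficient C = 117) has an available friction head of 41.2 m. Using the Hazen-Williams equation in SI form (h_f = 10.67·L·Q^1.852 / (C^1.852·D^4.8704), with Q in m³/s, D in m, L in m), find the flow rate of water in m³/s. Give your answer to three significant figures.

Q ≈ 0.123 m³/s

Rearranging: Q = [h_f·C^1.852·D^4.8704 / (10.67·L)]^(1/1.852)
Q = [41.2·117^1.852·0.227^4.8704 / (10.67·930)]^0.540 = 0.1226 m³/s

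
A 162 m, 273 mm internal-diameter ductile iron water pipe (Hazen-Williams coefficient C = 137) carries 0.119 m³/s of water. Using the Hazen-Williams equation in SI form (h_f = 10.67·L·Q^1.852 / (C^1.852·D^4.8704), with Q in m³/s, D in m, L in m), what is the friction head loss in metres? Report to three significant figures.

h_f = 10.67·162·0.119^1.852 / (137^1.852·0.273^4.8704) = 2.063 m

h_f ≈ 2.06 m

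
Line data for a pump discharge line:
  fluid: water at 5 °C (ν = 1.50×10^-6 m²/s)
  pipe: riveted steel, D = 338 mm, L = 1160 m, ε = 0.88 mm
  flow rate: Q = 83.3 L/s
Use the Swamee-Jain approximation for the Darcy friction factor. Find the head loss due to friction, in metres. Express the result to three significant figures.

h_f ≈ 3.93 m

V = 4Q/(πD²) = 4·0.0833/(π·0.338²) = 0.9284 m/s
Re = VD/ν = 0.9284·0.338/1.50×10^-6 = 2.09×10^5 → turbulent
ε/D = 0.88/338 = 0.00260
Swamee-Jain: f = 0.02604
h_f = f(L/D)V²/(2g) = 0.02604·(1160/0.338)·0.9284²/(2·9.81) = 3.926 m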